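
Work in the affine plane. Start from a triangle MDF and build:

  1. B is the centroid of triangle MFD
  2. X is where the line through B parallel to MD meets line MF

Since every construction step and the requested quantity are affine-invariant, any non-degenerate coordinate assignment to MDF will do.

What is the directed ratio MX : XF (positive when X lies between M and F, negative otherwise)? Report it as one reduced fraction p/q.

Choose coordinates M = (0, 0), D = (1, 0), F = (0, 1).
1. B is the centroid of triangle MFD ⇒ B = (1/3, 1/3)
2. X is where the line through B parallel to MD meets line MF ⇒ X = (0, 1/3)
X = M + t·(F−M) with t = 1/3, so MX:XF = t:(1−t) = 1/3:2/3

MX:XF = 1/2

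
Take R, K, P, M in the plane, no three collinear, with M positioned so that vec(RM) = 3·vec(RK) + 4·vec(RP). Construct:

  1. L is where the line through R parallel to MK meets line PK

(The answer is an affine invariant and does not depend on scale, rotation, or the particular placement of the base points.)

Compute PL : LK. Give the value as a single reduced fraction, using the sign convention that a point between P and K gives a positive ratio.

Choose coordinates R = (0, 0), K = (1, 0), P = (0, 1), M = (3, 4).
1. L is where the line through R parallel to MK meets line PK ⇒ L = (1/3, 2/3)
L = P + t·(K−P) with t = 1/3, so PL:LK = t:(1−t) = 1/3:2/3

PL:LK = 1/2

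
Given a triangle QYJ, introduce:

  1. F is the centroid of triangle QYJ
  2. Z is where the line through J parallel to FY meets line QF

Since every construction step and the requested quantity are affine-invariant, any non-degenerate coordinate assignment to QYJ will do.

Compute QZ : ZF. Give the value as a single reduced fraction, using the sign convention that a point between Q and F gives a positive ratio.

Work in coordinates with Q = (0, 0), Y = (1, 0), J = (0, 1).
1. F is the centroid of triangle QYJ ⇒ F = (1/3, 1/3)
2. Z is where the line through J parallel to FY meets line QF ⇒ Z = (2/3, 2/3)
Z = Q + t·(F−Q) with t = 2, so QZ:ZF = t:(1−t) = 2:-1

QZ:ZF = -2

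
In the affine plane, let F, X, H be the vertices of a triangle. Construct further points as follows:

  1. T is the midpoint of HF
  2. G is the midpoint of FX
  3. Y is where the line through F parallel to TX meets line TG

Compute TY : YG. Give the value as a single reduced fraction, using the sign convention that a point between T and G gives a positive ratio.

Choose coordinates F = (0, 0), X = (1, 0), H = (0, 1).
1. T is the midpoint of HF ⇒ T = (0, 1/2)
2. G is the midpoint of FX ⇒ G = (1/2, 0)
3. Y is where the line through F parallel to TX meets line TG ⇒ Y = (1, -1/2)
Y = T + t·(G−T) with t = 2, so TY:YG = t:(1−t) = 2:-1

TY:YG = -2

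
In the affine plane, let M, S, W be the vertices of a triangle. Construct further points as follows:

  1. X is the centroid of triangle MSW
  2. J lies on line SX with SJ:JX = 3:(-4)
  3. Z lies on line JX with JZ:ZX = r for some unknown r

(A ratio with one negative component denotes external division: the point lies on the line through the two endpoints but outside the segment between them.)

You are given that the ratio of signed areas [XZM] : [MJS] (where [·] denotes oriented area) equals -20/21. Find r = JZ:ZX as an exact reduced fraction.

r = 2/5

Assign M = (0, 0), S = (1, 0), W = (0, 1) — the answer is frame-independent, so this choice is without loss of generality.
1. X is the centroid of triangle MSW ⇒ X = (1/3, 1/3)
2. J lies on line SX with SJ:JX = 3:(-4) ⇒ J = (3, -1)
3. With JZ:ZX = r, write λ = r/(r+1) so Z = J + λ·(X−J); Z is affine-linear in λ
Every point depending on Z is an affine combination of Z and λ-independent points, so each such coordinate is linear in λ; the λ² term in each signed area is a multiple of (X−J)×(X−J) = 0, so 2·[XZM] and 2·[MJS] are each linear in λ. Evaluating at λ=0 and λ=1:
  2·[XZM] = 4/3·λ − 4/3,   2·[MJS] = 1
So [XZM]:[MJS] = (4/3·λ − 4/3) / (1). Setting this equal to -20/21:
  4/3·λ − 4/3 = -20/21·(1)  ⇒  λ = 2/7
Then r = λ/(1−λ) = (2/7)/(5/7) = 2/5. Check: with r = 2/5, Z = (47/21, -13/21) and [XZM]:[MJS] = -20/21 as required.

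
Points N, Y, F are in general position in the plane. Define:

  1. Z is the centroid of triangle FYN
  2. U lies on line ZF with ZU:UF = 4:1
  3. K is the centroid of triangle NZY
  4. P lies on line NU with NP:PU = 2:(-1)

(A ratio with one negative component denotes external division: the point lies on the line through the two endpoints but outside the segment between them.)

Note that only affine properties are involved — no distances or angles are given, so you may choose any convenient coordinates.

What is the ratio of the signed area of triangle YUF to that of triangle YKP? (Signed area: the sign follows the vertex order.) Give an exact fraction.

Set N = (0, 0), Y = (1, 0), F = (0, 1); any affine frame gives the same invariant.
1. Z is the centroid of triangle FYN ⇒ Z = (1/3, 1/3)
2. U lies on line ZF with ZU:UF = 4:1 ⇒ U = (1/15, 13/15)
3. K is the centroid of triangle NZY ⇒ K = (4/9, 1/9)
4. P lies on line NU with NP:PU = 2:(-1) ⇒ P = (2/15, 26/15)
2·[YUF] = -1/15, 2·[YKP] = -13/15
[YUF]:[YKP] = -1/15:-13/15 = 1/13

[YUF]:[YKP] = 1/13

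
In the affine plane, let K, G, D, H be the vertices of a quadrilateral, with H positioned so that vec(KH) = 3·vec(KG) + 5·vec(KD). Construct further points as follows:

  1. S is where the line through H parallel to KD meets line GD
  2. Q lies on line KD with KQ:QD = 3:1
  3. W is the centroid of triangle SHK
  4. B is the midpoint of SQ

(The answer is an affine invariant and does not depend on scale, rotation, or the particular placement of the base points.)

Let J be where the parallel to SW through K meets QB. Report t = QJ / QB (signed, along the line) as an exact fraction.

t = -6/25

Choose coordinates K = (0, 0), G = (1, 0), D = (0, 1), H = (3, 5).
1. S is where the line through H parallel to KD meets line GD ⇒ S = (3, -2)
2. Q lies on line KD with KQ:QD = 3:1 ⇒ Q = (0, 3/4)
3. W is the centroid of triangle SHK ⇒ W = (2, 1)
4. B is the midpoint of SQ ⇒ B = (3/2, -5/8)
through K parallel to SW: direction (-1, 3); meets QB at J = (-9/25, 27/25)
J = Q + t·(B−Q) with t = -6/25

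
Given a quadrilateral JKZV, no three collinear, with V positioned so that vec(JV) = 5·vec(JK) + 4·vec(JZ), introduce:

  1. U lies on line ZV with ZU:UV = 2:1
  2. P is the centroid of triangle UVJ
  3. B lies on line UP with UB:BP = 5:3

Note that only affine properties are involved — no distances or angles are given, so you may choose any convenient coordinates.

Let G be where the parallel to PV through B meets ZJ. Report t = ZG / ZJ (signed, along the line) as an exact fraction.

Choose coordinates J = (0, 0), K = (1, 0), Z = (0, 1), V = (5, 4).
1. U lies on line ZV with ZU:UV = 2:1 ⇒ U = (10/3, 3)
2. P is the centroid of triangle UVJ ⇒ P = (25/9, 7/3)
3. B lies on line UP with UB:BP = 5:3 ⇒ B = (215/72, 31/12)
through B parallel to PV: direction (20/9, 5/3); meets ZJ at G = (0, 11/32)
G = Z + t·(J−Z) with t = 21/32

t = 21/32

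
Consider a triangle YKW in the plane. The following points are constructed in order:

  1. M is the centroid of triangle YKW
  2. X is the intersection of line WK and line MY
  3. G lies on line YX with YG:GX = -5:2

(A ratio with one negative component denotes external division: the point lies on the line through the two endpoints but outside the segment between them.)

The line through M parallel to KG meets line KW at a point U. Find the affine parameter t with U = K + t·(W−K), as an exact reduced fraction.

t = 3/4

Set Y = (0, 0), K = (1, 0), W = (0, 1); any affine frame gives the same invariant.
1. M is the centroid of triangle YKW ⇒ M = (1/3, 1/3)
2. X is the intersection of line WK and line MY ⇒ X = (1/2, 1/2)
3. G lies on line YX with YG:GX = -5:2 ⇒ G = (5/6, 5/6)
through M parallel to KG: direction (-1/6, 5/6); meets KW at U = (1/4, 3/4)
U = K + t·(W−K) with t = 3/4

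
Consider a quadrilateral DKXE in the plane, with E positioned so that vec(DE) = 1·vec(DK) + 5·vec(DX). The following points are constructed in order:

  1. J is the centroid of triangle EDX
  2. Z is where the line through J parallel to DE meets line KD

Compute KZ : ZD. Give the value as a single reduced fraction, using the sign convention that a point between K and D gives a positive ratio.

Work in coordinates with D = (0, 0), K = (1, 0), X = (0, 1), E = (1, 5).
1. J is the centroid of triangle EDX ⇒ J = (1/3, 2)
2. Z is where the line through J parallel to DE meets line KD ⇒ Z = (-1/15, 0)
Z = K + t·(D−K) with t = 16/15, so KZ:ZD = t:(1−t) = 16/15:-1/15

KZ:ZD = -16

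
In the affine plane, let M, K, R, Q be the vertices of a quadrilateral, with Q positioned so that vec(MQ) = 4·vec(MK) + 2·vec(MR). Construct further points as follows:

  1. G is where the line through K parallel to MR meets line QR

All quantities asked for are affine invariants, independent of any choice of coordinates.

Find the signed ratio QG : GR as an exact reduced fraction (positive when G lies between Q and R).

Choose coordinates M = (0, 0), K = (1, 0), R = (0, 1), Q = (4, 2).
1. G is where the line through K parallel to MR meets line QR ⇒ G = (1, 5/4)
G = Q + t·(R−Q) with t = 3/4, so QG:GR = t:(1−t) = 3/4:1/4

QG:GR = 3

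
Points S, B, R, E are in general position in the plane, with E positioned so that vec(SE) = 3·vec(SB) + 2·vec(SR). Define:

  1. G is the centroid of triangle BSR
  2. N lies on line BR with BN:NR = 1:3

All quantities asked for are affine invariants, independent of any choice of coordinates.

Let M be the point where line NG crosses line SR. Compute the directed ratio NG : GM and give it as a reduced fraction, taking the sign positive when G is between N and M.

NG:GM = 5/4

Set S = (0, 0), B = (1, 0), R = (0, 1), E = (3, 2); any affine frame gives the same invariant.
1. G is the centroid of triangle BSR ⇒ G = (1/3, 1/3)
2. N lies on line BR with BN:NR = 1:3 ⇒ N = (3/4, 1/4)
line NG meets SR at M = (0, 2/5)
G = N + t·(M−N) with t = 5/9, so NG:GM = 5/9:4/9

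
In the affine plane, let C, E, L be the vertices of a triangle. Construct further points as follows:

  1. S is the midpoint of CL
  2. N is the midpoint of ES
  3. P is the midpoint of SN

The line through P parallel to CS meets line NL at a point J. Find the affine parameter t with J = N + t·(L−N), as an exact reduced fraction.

t = 1/2

Assign C = (0, 0), E = (1, 0), L = (0, 1) — the answer is frame-independent, so this choice is without loss of generality.
1. S is the midpoint of CL ⇒ S = (0, 1/2)
2. N is the midpoint of ES ⇒ N = (1/2, 1/4)
3. P is the midpoint of SN ⇒ P = (1/4, 3/8)
through P parallel to CS: direction (0, 1/2); meets NL at J = (1/4, 5/8)
J = N + t·(L−N) with t = 1/2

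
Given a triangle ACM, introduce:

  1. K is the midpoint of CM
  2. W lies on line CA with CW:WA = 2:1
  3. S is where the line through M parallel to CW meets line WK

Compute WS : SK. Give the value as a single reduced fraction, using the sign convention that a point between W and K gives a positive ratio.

WS:SK = -2

Assign A = (0, 0), C = (1, 0), M = (0, 1) — the answer is frame-independent, so this choice is without loss of generality.
1. K is the midpoint of CM ⇒ K = (1/2, 1/2)
2. W lies on line CA with CW:WA = 2:1 ⇒ W = (1/3, 0)
3. S is where the line through M parallel to CW meets line WK ⇒ S = (2/3, 1)
S = W + t·(K−W) with t = 2, so WS:SK = t:(1−t) = 2:-1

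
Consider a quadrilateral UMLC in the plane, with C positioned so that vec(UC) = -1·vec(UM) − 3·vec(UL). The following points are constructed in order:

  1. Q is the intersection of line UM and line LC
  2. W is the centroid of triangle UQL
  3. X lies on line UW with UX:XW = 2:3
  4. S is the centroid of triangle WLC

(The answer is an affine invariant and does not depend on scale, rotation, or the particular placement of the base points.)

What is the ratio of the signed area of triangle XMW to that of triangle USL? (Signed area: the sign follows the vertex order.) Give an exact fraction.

[XMW]:[USL] = -36/65

Choose coordinates U = (0, 0), M = (1, 0), L = (0, 1), C = (-1, -3).
1. Q is the intersection of line UM and line LC ⇒ Q = (-1/4, 0)
2. W is the centroid of triangle UQL ⇒ W = (-1/12, 1/3)
3. X lies on line UW with UX:XW = 2:3 ⇒ X = (-1/30, 2/15)
4. S is the centroid of triangle WLC ⇒ S = (-13/36, -5/9)
2·[XMW] = 1/5, 2·[USL] = -13/36
[XMW]:[USL] = 1/5:-13/36 = -36/65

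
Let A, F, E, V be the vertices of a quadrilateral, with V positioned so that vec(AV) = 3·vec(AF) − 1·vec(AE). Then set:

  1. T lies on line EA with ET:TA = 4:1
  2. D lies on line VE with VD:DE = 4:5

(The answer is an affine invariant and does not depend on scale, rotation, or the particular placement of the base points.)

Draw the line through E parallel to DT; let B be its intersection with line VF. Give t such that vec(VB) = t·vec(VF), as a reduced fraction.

t = 108/47

Set A = (0, 0), F = (1, 0), E = (0, 1), V = (3, -1); any affine frame gives the same invariant.
1. T lies on line EA with ET:TA = 4:1 ⇒ T = (0, 1/5)
2. D lies on line VE with VD:DE = 4:5 ⇒ D = (5/3, -1/9)
through E parallel to DT: direction (-5/3, 14/45); meets VF at B = (-75/47, 61/47)
B = V + t·(F−V) with t = 108/47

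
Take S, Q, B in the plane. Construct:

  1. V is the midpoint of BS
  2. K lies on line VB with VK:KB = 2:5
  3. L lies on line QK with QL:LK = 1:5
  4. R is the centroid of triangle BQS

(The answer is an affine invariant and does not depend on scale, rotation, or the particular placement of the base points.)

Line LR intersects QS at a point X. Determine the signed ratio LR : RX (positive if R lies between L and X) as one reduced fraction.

LR:RX = -19/28

Work in coordinates with S = (0, 0), Q = (1, 0), B = (0, 1).
1. V is the midpoint of BS ⇒ V = (0, 1/2)
2. K lies on line VB with VK:KB = 2:5 ⇒ K = (0, 9/14)
3. L lies on line QK with QL:LK = 1:5 ⇒ L = (5/6, 3/28)
4. R is the centroid of triangle BQS ⇒ R = (1/3, 1/3)
line LR meets QS at X = (61/57, 0)
R = L + t·(X−L) with t = -19/9, so LR:RX = -19/9:28/9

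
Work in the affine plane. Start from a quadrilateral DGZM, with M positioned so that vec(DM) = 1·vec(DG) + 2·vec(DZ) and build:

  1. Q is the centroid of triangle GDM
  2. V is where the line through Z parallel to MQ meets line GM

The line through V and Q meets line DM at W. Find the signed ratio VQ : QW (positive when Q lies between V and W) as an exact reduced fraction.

Choose coordinates D = (0, 0), G = (1, 0), Z = (0, 1), M = (1, 2).
1. Q is the centroid of triangle GDM ⇒ Q = (2/3, 2/3)
2. V is where the line through Z parallel to MQ meets line GM ⇒ V = (1, 5)
line VQ meets DM at W = (8/11, 16/11)
Q = V + t·(W−V) with t = 11/9, so VQ:QW = 11/9:-2/9

VQ:QW = -11/2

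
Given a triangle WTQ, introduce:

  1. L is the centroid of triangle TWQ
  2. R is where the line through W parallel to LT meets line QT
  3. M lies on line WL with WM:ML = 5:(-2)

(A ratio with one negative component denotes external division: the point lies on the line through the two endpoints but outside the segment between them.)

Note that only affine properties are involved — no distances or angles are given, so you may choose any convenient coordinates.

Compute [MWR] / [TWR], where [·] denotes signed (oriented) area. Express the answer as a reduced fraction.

Assign W = (0, 0), T = (1, 0), Q = (0, 1) — the answer is frame-independent, so this choice is without loss of generality.
1. L is the centroid of triangle TWQ ⇒ L = (1/3, 1/3)
2. R is where the line through W parallel to LT meets line QT ⇒ R = (2, -1)
3. M lies on line WL with WM:ML = 5:(-2) ⇒ M = (5/9, 5/9)
2·[MWR] = 5/3, 2·[TWR] = 1
[MWR]:[TWR] = 5/3:1 = 5/3

[MWR]:[TWR] = 5/3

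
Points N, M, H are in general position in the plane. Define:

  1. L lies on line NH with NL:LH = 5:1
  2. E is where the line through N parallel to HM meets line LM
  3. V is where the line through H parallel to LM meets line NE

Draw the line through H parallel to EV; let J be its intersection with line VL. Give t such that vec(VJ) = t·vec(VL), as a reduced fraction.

Assign N = (0, 0), M = (1, 0), H = (0, 1) — the answer is frame-independent, so this choice is without loss of generality.
1. L lies on line NH with NL:LH = 5:1 ⇒ L = (0, 5/6)
2. E is where the line through N parallel to HM meets line LM ⇒ E = (-5, 5)
3. V is where the line through H parallel to LM meets line NE ⇒ V = (-6, 6)
through H parallel to EV: direction (-1, 1); meets VL at J = (6/5, -1/5)
J = V + t·(L−V) with t = 6/5

t = 6/5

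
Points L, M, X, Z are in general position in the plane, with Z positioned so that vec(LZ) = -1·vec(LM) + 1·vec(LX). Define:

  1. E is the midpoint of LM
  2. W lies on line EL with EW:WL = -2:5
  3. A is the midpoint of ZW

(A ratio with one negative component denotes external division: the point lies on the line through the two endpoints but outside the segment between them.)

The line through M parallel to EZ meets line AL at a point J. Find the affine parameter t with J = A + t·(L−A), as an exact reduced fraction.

Assign L = (0, 0), M = (1, 0), X = (0, 1), Z = (-1, 1) — the answer is frame-independent, so this choice is without loss of generality.
1. E is the midpoint of LM ⇒ E = (1/2, 0)
2. W lies on line EL with EW:WL = -2:5 ⇒ W = (5/6, 0)
3. A is the midpoint of ZW ⇒ A = (-1/12, 1/2)
through M parallel to EZ: direction (-3/2, 1); meets AL at J = (-1/8, 3/4)
J = A + t·(L−A) with t = -1/2

t = -1/2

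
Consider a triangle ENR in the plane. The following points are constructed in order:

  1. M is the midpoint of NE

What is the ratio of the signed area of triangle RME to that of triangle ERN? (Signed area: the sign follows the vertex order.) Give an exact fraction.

Work in coordinates with E = (0, 0), N = (1, 0), R = (0, 1).
1. M is the midpoint of NE ⇒ M = (1/2, 0)
2·[RME] = -1/2, 2·[ERN] = -1
[RME]:[ERN] = -1/2:-1 = 1/2

[RME]:[ERN] = 1/2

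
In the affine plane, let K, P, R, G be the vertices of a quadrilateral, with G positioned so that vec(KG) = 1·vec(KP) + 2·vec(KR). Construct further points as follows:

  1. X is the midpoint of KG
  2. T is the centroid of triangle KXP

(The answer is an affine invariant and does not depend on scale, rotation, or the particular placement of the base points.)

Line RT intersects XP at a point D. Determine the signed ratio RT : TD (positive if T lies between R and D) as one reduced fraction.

RT:TD = 1/2

Choose coordinates K = (0, 0), P = (1, 0), R = (0, 1), G = (1, 2).
1. X is the midpoint of KG ⇒ X = (1/2, 1)
2. T is the centroid of triangle KXP ⇒ T = (1/2, 1/3)
line RT meets XP at D = (3/2, -1)
T = R + t·(D−R) with t = 1/3, so RT:TD = 1/3:2/3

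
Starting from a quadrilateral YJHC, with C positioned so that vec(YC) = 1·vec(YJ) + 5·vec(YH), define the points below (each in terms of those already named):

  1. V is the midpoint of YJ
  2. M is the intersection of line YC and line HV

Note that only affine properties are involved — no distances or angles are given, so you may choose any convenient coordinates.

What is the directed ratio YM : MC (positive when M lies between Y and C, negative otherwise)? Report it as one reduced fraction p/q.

Work in coordinates with Y = (0, 0), J = (1, 0), H = (0, 1), C = (1, 5).
1. V is the midpoint of YJ ⇒ V = (1/2, 0)
2. M is the intersection of line YC and line HV ⇒ M = (1/7, 5/7)
M = Y + t·(C−Y) with t = 1/7, so YM:MC = t:(1−t) = 1/7:6/7

YM:MC = 1/6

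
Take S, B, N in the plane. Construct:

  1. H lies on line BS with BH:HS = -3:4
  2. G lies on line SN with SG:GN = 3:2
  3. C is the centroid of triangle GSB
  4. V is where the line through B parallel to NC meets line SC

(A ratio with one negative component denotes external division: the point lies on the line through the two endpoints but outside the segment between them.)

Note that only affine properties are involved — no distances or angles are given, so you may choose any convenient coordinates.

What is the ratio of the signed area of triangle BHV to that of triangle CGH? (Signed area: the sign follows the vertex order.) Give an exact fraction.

Choose coordinates S = (0, 0), B = (1, 0), N = (0, 1).
1. H lies on line BS with BH:HS = -3:4 ⇒ H = (4, 0)
2. G lies on line SN with SG:GN = 3:2 ⇒ G = (0, 3/5)
3. C is the centroid of triangle GSB ⇒ C = (1/3, 1/5)
4. V is where the line through B parallel to NC meets line SC ⇒ V = (4/5, 12/25)
2·[BHV] = 36/25, 2·[CGH] = -7/5
[BHV]:[CGH] = 36/25:-7/5 = -36/35

[BHV]:[CGH] = -36/35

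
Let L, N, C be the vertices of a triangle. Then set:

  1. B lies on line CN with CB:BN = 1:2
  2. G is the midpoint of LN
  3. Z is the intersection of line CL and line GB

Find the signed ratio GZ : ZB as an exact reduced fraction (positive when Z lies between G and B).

GZ:ZB = -3/2

Assign L = (0, 0), N = (1, 0), C = (0, 1) — the answer is frame-independent, so this choice is without loss of generality.
1. B lies on line CN with CB:BN = 1:2 ⇒ B = (1/3, 2/3)
2. G is the midpoint of LN ⇒ G = (1/2, 0)
3. Z is the intersection of line CL and line GB ⇒ Z = (0, 2)
Z = G + t·(B−G) with t = 3, so GZ:ZB = t:(1−t) = 3:-2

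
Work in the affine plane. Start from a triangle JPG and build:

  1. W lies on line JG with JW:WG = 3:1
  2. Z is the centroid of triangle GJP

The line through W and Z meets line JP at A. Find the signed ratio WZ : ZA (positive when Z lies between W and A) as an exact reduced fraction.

Assign J = (0, 0), P = (1, 0), G = (0, 1) — the answer is frame-independent, so this choice is without loss of generality.
1. W lies on line JG with JW:WG = 3:1 ⇒ W = (0, 3/4)
2. Z is the centroid of triangle GJP ⇒ Z = (1/3, 1/3)
line WZ meets JP at A = (3/5, 0)
Z = W + t·(A−W) with t = 5/9, so WZ:ZA = 5/9:4/9

WZ:ZA = 5/4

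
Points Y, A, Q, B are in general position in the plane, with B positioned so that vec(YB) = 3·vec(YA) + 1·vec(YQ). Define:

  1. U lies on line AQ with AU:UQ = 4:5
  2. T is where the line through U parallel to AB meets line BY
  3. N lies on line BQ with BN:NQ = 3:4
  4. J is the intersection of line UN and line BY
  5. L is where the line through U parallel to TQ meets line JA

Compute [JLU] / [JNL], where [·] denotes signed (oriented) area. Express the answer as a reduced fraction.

Assign Y = (0, 0), A = (1, 0), Q = (0, 1), B = (3, 1) — the answer is frame-independent, so this choice is without loss of generality.
1. U lies on line AQ with AU:UQ = 4:5 ⇒ U = (5/9, 4/9)
2. T is where the line through U parallel to AB meets line BY ⇒ T = (-1, -1/3)
3. N lies on line BQ with BN:NQ = 3:4 ⇒ N = (12/7, 1)
4. J is the intersection of line UN and line BY ⇒ J = (-39/32, -13/32)
5. L is where the line through U parallel to TQ meets line JA ⇒ L = (31/315, -52/315)
2·[JLU] = 187/270, 2·[JNL] = -561/490
[JLU]:[JNL] = 187/270:-561/490 = -49/81

[JLU]:[JNL] = -49/81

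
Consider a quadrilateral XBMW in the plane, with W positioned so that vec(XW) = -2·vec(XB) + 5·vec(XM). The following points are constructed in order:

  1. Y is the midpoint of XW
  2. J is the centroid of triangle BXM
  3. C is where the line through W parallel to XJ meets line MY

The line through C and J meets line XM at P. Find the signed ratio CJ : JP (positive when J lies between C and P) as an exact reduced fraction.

CJ:JP = -41/5

Choose coordinates X = (0, 0), B = (1, 0), M = (0, 1), W = (-2, 5).
1. Y is the midpoint of XW ⇒ Y = (-1, 5/2)
2. J is the centroid of triangle BXM ⇒ J = (1/3, 1/3)
3. C is where the line through W parallel to XJ meets line MY ⇒ C = (-12/5, 23/5)
line CJ meets XM at P = (0, 35/41)
J = C + t·(P−C) with t = 41/36, so CJ:JP = 41/36:-5/36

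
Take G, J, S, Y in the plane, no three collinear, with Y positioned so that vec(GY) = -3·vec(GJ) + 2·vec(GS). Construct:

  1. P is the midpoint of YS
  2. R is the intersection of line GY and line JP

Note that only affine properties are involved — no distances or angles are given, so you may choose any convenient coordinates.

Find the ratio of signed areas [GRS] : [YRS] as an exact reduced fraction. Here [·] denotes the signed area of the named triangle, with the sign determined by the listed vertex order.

Choose coordinates G = (0, 0), J = (1, 0), S = (0, 1), Y = (-3, 2).
1. P is the midpoint of YS ⇒ P = (-3/2, 3/2)
2. R is the intersection of line GY and line JP ⇒ R = (-9, 6)
2·[GRS] = -9, 2·[YRS] = -6
[GRS]:[YRS] = -9:-6 = 3/2

[GRS]:[YRS] = 3/2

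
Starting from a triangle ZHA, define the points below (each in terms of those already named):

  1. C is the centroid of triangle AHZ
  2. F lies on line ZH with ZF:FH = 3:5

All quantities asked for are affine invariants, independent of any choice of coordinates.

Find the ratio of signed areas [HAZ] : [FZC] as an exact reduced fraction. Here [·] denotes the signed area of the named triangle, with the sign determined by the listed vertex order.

Set Z = (0, 0), H = (1, 0), A = (0, 1); any affine frame gives the same invariant.
1. C is the centroid of triangle AHZ ⇒ C = (1/3, 1/3)
2. F lies on line ZH with ZF:FH = 3:5 ⇒ F = (3/8, 0)
2·[HAZ] = 1, 2·[FZC] = -1/8
[HAZ]:[FZC] = 1:-1/8 = -8

[HAZ]:[FZC] = -8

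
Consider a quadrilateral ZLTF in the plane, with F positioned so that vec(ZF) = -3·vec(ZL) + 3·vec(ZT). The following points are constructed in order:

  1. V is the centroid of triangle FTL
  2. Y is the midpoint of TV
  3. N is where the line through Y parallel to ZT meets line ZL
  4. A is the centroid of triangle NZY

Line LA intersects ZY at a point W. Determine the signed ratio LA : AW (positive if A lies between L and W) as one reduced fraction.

Assign Z = (0, 0), L = (1, 0), T = (0, 1), F = (-3, 3) — the answer is frame-independent, so this choice is without loss of generality.
1. V is the centroid of triangle FTL ⇒ V = (-2/3, 4/3)
2. Y is the midpoint of TV ⇒ Y = (-1/3, 7/6)
3. N is where the line through Y parallel to ZT meets line ZL ⇒ N = (-1/3, 0)
4. A is the centroid of triangle NZY ⇒ A = (-2/9, 7/18)
line LA meets ZY at W = (-1/10, 7/20)
A = L + t·(W−L) with t = 10/9, so LA:AW = 10/9:-1/9

LA:AW = -10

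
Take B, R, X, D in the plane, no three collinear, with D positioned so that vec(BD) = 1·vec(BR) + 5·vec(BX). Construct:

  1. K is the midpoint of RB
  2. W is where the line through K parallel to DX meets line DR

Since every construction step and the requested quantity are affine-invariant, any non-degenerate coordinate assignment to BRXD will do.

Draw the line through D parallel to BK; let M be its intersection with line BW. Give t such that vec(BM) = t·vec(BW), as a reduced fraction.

t = 5/2

Choose coordinates B = (0, 0), R = (1, 0), X = (0, 1), D = (1, 5).
1. K is the midpoint of RB ⇒ K = (1/2, 0)
2. W is where the line through K parallel to DX meets line DR ⇒ W = (1, 2)
through D parallel to BK: direction (1/2, 0); meets BW at M = (5/2, 5)
M = B + t·(W−B) with t = 5/2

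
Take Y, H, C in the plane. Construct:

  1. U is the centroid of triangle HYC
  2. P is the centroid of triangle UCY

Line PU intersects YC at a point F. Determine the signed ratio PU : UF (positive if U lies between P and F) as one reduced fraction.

PU:UF = -2/3

Set Y = (0, 0), H = (1, 0), C = (0, 1); any affine frame gives the same invariant.
1. U is the centroid of triangle HYC ⇒ U = (1/3, 1/3)
2. P is the centroid of triangle UCY ⇒ P = (1/9, 4/9)
line PU meets YC at F = (0, 1/2)
U = P + t·(F−P) with t = -2, so PU:UF = -2:3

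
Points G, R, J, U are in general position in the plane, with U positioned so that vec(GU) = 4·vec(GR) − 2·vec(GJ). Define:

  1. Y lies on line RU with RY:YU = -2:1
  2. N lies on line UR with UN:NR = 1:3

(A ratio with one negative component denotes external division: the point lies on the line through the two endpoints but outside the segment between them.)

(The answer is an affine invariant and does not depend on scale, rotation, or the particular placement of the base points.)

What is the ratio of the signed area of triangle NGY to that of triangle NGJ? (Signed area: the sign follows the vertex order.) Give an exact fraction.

[NGY]:[NGJ] = -10/13

Set G = (0, 0), R = (1, 0), J = (0, 1), U = (4, -2); any affine frame gives the same invariant.
1. Y lies on line RU with RY:YU = -2:1 ⇒ Y = (7, -4)
2. N lies on line UR with UN:NR = 1:3 ⇒ N = (13/4, -3/2)
2·[NGY] = 5/2, 2·[NGJ] = -13/4
[NGY]:[NGJ] = 5/2:-13/4 = -10/13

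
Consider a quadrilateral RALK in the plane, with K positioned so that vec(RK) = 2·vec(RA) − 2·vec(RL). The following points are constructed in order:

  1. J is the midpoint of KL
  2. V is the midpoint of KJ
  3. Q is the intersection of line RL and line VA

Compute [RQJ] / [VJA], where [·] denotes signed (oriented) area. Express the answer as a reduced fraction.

Assign R = (0, 0), A = (1, 0), L = (0, 1), K = (2, -2) — the answer is frame-independent, so this choice is without loss of generality.
1. J is the midpoint of KL ⇒ J = (1, -1/2)
2. V is the midpoint of KJ ⇒ V = (3/2, -5/4)
3. Q is the intersection of line RL and line VA ⇒ Q = (0, 5/2)
2·[RQJ] = -5/2, 2·[VJA] = -1/4
[RQJ]:[VJA] = -5/2:-1/4 = 10

[RQJ]:[VJA] = 10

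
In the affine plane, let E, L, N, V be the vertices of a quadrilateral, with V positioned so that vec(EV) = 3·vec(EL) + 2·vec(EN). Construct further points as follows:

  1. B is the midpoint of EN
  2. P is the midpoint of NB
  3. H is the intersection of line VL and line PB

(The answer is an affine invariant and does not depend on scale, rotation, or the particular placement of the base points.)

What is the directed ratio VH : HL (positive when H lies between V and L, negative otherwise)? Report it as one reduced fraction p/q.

Choose coordinates E = (0, 0), L = (1, 0), N = (0, 1), V = (3, 2).
1. B is the midpoint of EN ⇒ B = (0, 1/2)
2. P is the midpoint of NB ⇒ P = (0, 3/4)
3. H is the intersection of line VL and line PB ⇒ H = (0, -1)
H = V + t·(L−V) with t = 3/2, so VH:HL = t:(1−t) = 3/2:-1/2

VH:HL = -3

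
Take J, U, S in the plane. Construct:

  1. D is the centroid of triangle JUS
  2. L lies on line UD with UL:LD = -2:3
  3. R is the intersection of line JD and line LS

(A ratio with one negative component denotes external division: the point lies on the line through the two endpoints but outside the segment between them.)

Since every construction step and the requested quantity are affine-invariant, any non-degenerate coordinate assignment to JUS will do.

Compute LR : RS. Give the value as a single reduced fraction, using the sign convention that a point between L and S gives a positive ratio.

Set J = (0, 0), U = (1, 0), S = (0, 1); any affine frame gives the same invariant.
1. D is the centroid of triangle JUS ⇒ D = (1/3, 1/3)
2. L lies on line UD with UL:LD = -2:3 ⇒ L = (7/3, -2/3)
3. R is the intersection of line JD and line LS ⇒ R = (7/12, 7/12)
R = L + t·(S−L) with t = 3/4, so LR:RS = t:(1−t) = 3/4:1/4

LR:RS = 3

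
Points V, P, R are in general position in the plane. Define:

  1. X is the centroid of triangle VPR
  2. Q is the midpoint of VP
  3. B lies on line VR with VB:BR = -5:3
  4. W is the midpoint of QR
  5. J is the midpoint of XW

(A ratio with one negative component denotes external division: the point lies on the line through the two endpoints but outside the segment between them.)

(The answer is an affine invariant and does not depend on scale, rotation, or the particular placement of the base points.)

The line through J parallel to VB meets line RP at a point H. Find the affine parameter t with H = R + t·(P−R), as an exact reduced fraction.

t = 7/24

Choose coordinates V = (0, 0), P = (1, 0), R = (0, 1).
1. X is the centroid of triangle VPR ⇒ X = (1/3, 1/3)
2. Q is the midpoint of VP ⇒ Q = (1/2, 0)
3. B lies on line VR with VB:BR = -5:3 ⇒ B = (0, 5/2)
4. W is the midpoint of QR ⇒ W = (1/4, 1/2)
5. J is the midpoint of XW ⇒ J = (7/24, 5/12)
through J parallel to VB: direction (0, 5/2); meets RP at H = (7/24, 17/24)
H = R + t·(P−R) with t = 7/24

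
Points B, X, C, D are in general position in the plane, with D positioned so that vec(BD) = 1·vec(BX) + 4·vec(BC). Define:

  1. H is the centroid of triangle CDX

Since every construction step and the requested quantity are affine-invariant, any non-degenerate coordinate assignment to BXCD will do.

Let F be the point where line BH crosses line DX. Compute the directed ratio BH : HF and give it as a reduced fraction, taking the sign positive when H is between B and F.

Set B = (0, 0), X = (1, 0), C = (0, 1), D = (1, 4); any affine frame gives the same invariant.
1. H is the centroid of triangle CDX ⇒ H = (2/3, 5/3)
line BH meets DX at F = (1, 5/2)
H = B + t·(F−B) with t = 2/3, so BH:HF = 2/3:1/3

BH:HF = 2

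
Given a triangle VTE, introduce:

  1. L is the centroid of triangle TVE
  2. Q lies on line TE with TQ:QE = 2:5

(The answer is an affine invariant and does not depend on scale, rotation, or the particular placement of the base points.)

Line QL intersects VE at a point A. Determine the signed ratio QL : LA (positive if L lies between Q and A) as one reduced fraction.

Assign V = (0, 0), T = (1, 0), E = (0, 1) — the answer is frame-independent, so this choice is without loss of generality.
1. L is the centroid of triangle TVE ⇒ L = (1/3, 1/3)
2. Q lies on line TE with TQ:QE = 2:5 ⇒ Q = (5/7, 2/7)
line QL meets VE at A = (0, 3/8)
L = Q + t·(A−Q) with t = 8/15, so QL:LA = 8/15:7/15

QL:LA = 8/7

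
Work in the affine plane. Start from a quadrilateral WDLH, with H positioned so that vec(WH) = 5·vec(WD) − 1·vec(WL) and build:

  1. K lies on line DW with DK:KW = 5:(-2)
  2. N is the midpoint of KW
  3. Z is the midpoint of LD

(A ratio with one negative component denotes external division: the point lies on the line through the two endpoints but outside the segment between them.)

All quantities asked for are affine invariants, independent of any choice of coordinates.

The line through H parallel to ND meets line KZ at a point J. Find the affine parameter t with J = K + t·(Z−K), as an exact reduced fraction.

Assign W = (0, 0), D = (1, 0), L = (0, 1), H = (5, -1) — the answer is frame-independent, so this choice is without loss of generality.
1. K lies on line DW with DK:KW = 5:(-2) ⇒ K = (-2/3, 0)
2. N is the midpoint of KW ⇒ N = (-1/3, 0)
3. Z is the midpoint of LD ⇒ Z = (1/2, 1/2)
through H parallel to ND: direction (4/3, 0); meets KZ at J = (-3, -1)
J = K + t·(Z−K) with t = -2

t = -2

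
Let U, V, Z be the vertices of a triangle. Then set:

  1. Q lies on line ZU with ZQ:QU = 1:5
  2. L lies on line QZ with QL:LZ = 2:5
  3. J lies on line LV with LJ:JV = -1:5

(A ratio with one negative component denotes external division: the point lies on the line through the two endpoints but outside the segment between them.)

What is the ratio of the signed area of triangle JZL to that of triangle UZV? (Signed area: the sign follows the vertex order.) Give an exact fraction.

[JZL]:[UZV] = 5/168

Set U = (0, 0), V = (1, 0), Z = (0, 1); any affine frame gives the same invariant.
1. Q lies on line ZU with ZQ:QU = 1:5 ⇒ Q = (0, 5/6)
2. L lies on line QZ with QL:LZ = 2:5 ⇒ L = (0, 37/42)
3. J lies on line LV with LJ:JV = -1:5 ⇒ J = (-1/4, 185/168)
2·[JZL] = -5/168, 2·[UZV] = -1
[JZL]:[UZV] = -5/168:-1 = 5/168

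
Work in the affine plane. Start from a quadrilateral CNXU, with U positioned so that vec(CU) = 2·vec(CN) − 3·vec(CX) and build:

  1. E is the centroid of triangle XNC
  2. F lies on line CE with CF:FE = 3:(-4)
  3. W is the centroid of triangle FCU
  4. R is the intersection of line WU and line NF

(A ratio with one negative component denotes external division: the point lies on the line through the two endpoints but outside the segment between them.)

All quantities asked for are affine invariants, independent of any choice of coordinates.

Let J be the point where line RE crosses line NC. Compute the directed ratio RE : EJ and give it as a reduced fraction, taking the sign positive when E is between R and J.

Work in coordinates with C = (0, 0), N = (1, 0), X = (0, 1), U = (2, -3).
1. E is the centroid of triangle XNC ⇒ E = (1/3, 1/3)
2. F lies on line CE with CF:FE = 3:(-4) ⇒ F = (-1, -1)
3. W is the centroid of triangle FCU ⇒ W = (1/3, -4/3)
4. R is the intersection of line WU and line NF ⇒ R = (-1/3, -2/3)
line RE meets NC at J = (1/9, 0)
E = R + t·(J−R) with t = 3/2, so RE:EJ = 3/2:-1/2

RE:EJ = -3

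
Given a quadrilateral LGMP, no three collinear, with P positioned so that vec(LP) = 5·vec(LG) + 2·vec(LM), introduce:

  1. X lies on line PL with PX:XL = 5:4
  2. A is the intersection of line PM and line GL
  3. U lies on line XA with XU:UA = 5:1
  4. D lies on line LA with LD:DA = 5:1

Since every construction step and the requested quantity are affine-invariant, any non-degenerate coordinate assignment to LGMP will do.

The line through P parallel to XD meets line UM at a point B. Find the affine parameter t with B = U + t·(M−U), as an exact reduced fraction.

t = 130/67

Assign L = (0, 0), G = (1, 0), M = (0, 1), P = (5, 2) — the answer is frame-independent, so this choice is without loss of generality.
1. X lies on line PL with PX:XL = 5:4 ⇒ X = (20/9, 8/9)
2. A is the intersection of line PM and line GL ⇒ A = (-5, 0)
3. U lies on line XA with XU:UA = 5:1 ⇒ U = (-205/54, 4/27)
4. D lies on line LA with LD:DA = 5:1 ⇒ D = (-25/6, 0)
through P parallel to XD: direction (-115/18, -8/9); meets UM at B = (1435/402, 362/201)
B = U + t·(M−U) with t = 130/67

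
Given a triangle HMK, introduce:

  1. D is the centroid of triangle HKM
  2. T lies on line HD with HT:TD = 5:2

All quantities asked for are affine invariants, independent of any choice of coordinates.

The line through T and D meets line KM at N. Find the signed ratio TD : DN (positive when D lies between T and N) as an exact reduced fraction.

Set H = (0, 0), M = (1, 0), K = (0, 1); any affine frame gives the same invariant.
1. D is the centroid of triangle HKM ⇒ D = (1/3, 1/3)
2. T lies on line HD with HT:TD = 5:2 ⇒ T = (5/21, 5/21)
line TD meets KM at N = (1/2, 1/2)
D = T + t·(N−T) with t = 4/11, so TD:DN = 4/11:7/11

TD:DN = 4/7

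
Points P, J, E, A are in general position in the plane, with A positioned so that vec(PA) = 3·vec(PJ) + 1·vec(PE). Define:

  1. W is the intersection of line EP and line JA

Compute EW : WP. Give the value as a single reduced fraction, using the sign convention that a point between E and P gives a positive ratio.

EW:WP = -3

Set P = (0, 0), J = (1, 0), E = (0, 1), A = (3, 1); any affine frame gives the same invariant.
1. W is the intersection of line EP and line JA ⇒ W = (0, -1/2)
W = E + t·(P−E) with t = 3/2, so EW:WP = t:(1−t) = 3/2:-1/2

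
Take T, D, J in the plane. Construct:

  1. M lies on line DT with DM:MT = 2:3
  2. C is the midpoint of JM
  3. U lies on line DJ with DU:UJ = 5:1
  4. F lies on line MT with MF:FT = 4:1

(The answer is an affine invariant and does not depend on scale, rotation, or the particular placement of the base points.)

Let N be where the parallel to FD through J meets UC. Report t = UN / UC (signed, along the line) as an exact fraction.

t = -1/2

Assign T = (0, 0), D = (1, 0), J = (0, 1) — the answer is frame-independent, so this choice is without loss of generality.
1. M lies on line DT with DM:MT = 2:3 ⇒ M = (3/5, 0)
2. C is the midpoint of JM ⇒ C = (3/10, 1/2)
3. U lies on line DJ with DU:UJ = 5:1 ⇒ U = (1/6, 5/6)
4. F lies on line MT with MF:FT = 4:1 ⇒ F = (3/25, 0)
through J parallel to FD: direction (22/25, 0); meets UC at N = (1/10, 1)
N = U + t·(C−U) with t = -1/2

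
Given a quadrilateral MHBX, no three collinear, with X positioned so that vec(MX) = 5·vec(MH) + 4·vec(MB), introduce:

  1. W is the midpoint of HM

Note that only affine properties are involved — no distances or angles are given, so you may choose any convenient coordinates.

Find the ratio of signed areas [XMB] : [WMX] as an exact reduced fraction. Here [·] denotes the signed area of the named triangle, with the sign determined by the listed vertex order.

[XMB]:[WMX] = 5/2

Assign M = (0, 0), H = (1, 0), B = (0, 1), X = (5, 4) — the answer is frame-independent, so this choice is without loss of generality.
1. W is the midpoint of HM ⇒ W = (1/2, 0)
2·[XMB] = -5, 2·[WMX] = -2
[XMB]:[WMX] = -5:-2 = 5/2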